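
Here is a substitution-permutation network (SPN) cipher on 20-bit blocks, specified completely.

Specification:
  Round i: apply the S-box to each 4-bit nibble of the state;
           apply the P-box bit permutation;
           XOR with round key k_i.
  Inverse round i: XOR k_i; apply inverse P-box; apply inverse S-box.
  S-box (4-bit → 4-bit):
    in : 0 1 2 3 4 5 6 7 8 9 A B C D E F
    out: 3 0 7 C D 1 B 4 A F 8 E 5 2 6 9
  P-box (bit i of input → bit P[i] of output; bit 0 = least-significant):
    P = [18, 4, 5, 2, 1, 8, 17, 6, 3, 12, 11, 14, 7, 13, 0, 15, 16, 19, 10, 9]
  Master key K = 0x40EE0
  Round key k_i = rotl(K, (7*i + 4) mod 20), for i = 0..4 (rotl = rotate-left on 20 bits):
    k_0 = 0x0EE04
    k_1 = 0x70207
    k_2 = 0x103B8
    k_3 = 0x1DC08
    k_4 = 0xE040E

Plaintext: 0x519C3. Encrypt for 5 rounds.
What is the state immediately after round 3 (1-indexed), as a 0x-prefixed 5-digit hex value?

0x08226

s_0 = plaintext = 0x519C3
s_1 = Round(s_0, k_0) = 0x3B62A
s_2 = Round(s_1, k_1) = 0x5F508
s_3 = Round(s_2, k_2) = 0x08226
s_4 = Round(s_3, k_3) = 0xE6516
s_5 = Round(s_4, k_4) = 0x2A092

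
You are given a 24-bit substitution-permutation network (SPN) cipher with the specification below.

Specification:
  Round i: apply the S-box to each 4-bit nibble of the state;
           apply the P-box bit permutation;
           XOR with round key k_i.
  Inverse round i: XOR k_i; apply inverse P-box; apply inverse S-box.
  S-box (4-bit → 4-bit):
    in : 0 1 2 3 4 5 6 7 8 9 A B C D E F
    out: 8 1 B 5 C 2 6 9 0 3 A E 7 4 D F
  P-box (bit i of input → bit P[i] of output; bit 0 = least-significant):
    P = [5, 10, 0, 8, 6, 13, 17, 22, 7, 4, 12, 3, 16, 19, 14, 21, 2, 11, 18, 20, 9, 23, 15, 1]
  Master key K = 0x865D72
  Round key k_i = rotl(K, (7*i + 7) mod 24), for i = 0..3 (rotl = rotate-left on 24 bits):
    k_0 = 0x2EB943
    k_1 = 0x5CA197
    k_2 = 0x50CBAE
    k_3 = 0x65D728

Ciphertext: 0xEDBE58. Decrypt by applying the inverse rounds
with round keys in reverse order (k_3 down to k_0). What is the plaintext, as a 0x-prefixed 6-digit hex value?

s_0 = ciphertext = 0xEDBE58
s_1 = InvRound(s_0, k_3) = 0x556597
s_2 = InvRound(s_1, k_2) = 0x361A5C
s_3 = InvRound(s_2, k_1) = 0xE5AEF4
s_4 = InvRound(s_3, k_0) = 0x219C4F

0x219C4F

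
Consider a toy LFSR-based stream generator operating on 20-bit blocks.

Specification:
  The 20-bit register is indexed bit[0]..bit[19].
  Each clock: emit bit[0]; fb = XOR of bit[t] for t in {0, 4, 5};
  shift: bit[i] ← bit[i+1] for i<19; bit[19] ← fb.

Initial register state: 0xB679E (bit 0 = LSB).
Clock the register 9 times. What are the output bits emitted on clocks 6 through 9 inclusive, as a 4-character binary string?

0011

reg_0 = 0xB679E
clock 1: out=0, reg = 0xDB3CF
clock 2: out=1, reg = 0xED9E7
clock 3: out=1, reg = 0x76CF3
clock 4: out=1, reg = 0xBB679
clock 5: out=1, reg = 0xDDB3C
clock 6: out=0, reg = 0x6ED9E
clock 7: out=0, reg = 0xB76CF
clock 8: out=1, reg = 0xDBB67
clock 9: out=1, reg = 0x6DDB3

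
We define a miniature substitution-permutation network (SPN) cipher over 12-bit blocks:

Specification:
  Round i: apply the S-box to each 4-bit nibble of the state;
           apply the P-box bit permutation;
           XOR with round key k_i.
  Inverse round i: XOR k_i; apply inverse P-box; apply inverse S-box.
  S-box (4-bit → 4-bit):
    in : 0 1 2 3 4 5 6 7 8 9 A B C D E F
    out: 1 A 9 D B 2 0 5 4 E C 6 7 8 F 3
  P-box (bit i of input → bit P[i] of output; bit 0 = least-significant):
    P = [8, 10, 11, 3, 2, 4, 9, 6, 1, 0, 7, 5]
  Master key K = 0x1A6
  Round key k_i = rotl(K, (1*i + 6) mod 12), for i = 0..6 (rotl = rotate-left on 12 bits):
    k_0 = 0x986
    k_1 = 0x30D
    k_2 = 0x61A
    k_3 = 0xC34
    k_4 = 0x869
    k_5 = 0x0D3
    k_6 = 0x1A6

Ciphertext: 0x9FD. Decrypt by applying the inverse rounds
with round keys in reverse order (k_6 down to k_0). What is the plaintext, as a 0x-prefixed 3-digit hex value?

0xBB2

s_0 = ciphertext = 0x9FD
s_1 = InvRound(s_0, k_6) = 0xF1A
s_2 = InvRound(s_1, k_5) = 0xBAE
s_3 = InvRound(s_2, k_4) = 0xC30
s_4 = InvRound(s_3, k_3) = 0x606
s_5 = InvRound(s_4, k_2) = 0x6FD
s_6 = InvRound(s_5, k_1) = 0xA1F
s_7 = InvRound(s_6, k_0) = 0xBB2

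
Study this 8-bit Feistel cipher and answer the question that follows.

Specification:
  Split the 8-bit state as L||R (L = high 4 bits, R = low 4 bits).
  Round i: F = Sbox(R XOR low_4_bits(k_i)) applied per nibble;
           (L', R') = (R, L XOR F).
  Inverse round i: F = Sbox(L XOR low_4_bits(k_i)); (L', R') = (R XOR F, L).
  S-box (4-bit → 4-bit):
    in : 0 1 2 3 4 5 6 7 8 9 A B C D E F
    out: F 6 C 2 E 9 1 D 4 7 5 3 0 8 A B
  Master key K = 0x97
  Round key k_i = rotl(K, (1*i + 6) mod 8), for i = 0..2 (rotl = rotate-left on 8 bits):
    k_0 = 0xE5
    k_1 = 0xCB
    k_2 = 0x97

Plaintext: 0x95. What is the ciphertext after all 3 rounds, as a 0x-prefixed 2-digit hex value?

0xD3

s_0 = plaintext = 0x95
s_1 = Round(s_0, k_0) = 0x56
s_2 = Round(s_1, k_1) = 0x6D
s_3 = Round(s_2, k_2) = 0xD3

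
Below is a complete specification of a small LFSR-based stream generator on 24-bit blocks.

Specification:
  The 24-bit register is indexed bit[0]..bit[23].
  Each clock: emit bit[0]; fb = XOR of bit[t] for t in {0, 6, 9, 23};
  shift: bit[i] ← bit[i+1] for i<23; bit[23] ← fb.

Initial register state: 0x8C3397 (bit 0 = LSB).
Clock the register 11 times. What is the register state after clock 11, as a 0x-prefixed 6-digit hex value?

reg_0 = 0x8C3397
clock 1: out=1, reg = 0xC619CB
clock 2: out=1, reg = 0xE30CE5
clock 3: out=1, reg = 0xF18672
clock 4: out=0, reg = 0xF8C339
clock 5: out=1, reg = 0xFC619C
clock 6: out=0, reg = 0xFE30CE
clock 7: out=0, reg = 0x7F1867
clock 8: out=1, reg = 0x3F8C33
clock 9: out=1, reg = 0x9FC619
clock 10: out=1, reg = 0xCFE30C
clock 11: out=0, reg = 0x67F186

0x67F186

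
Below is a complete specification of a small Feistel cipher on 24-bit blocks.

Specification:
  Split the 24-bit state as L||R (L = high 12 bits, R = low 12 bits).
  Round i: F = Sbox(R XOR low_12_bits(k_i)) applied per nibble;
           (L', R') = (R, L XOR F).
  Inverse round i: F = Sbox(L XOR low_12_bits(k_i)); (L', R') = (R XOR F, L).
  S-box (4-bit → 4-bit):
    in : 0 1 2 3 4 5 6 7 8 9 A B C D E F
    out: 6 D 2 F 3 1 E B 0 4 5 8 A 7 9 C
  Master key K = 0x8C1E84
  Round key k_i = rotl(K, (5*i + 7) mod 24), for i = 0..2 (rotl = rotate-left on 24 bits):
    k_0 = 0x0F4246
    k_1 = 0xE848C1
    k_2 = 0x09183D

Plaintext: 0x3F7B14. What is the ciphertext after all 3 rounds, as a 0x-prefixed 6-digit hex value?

s_0 = plaintext = 0x3F7B14
s_1 = Round(s_0, k_0) = 0xB147E5
s_2 = Round(s_1, k_1) = 0x7E5737
s_3 = Round(s_2, k_2) = 0x737B80

0x737B80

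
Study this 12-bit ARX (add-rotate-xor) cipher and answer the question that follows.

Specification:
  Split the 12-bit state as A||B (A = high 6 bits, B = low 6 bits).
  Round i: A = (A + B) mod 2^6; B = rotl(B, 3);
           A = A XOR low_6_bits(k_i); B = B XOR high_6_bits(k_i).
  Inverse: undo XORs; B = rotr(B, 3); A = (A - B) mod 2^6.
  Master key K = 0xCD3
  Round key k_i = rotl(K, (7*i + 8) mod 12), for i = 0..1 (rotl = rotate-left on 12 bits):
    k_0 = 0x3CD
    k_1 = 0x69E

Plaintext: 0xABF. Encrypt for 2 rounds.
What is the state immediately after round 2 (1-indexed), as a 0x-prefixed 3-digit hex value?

s_0 = plaintext = 0xABF
s_1 = Round(s_0, k_0) = 0x930
s_2 = Round(s_1, k_1) = 0x29C

0x29C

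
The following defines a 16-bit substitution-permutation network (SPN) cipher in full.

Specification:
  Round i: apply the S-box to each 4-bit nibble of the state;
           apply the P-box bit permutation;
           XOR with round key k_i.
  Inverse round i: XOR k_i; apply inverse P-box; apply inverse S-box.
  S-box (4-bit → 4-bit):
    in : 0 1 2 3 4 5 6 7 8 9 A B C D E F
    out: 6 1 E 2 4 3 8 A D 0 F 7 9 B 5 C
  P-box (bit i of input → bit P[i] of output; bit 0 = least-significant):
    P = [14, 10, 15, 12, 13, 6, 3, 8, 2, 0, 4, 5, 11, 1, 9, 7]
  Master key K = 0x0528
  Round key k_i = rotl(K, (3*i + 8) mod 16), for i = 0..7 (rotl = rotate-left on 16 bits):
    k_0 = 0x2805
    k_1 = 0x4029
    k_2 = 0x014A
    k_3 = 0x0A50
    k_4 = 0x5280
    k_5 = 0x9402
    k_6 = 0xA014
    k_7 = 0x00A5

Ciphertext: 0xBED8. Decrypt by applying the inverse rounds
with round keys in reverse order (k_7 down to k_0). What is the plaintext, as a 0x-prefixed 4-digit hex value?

0x95F1

s_0 = ciphertext = 0xBED8
s_1 = InvRound(s_0, k_7) = 0xEAB2
s_2 = InvRound(s_1, k_6) = 0xAC91
s_3 = InvRound(s_2, k_5) = 0xD016
s_4 = InvRound(s_3, k_4) = 0x2E94
s_5 = InvRound(s_4, k_3) = 0x6153
s_6 = InvRound(s_5, k_2) = 0x90E1
s_7 = InvRound(s_6, k_1) = 0x6908
s_8 = InvRound(s_7, k_0) = 0x95F1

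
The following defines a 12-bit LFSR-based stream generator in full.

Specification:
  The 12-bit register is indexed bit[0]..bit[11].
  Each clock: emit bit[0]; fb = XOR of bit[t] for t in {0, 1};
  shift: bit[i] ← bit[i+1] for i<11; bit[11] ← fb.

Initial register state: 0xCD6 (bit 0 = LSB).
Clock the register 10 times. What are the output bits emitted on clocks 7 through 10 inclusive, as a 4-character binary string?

1100

reg_0 = 0xCD6
clock 1: out=0, reg = 0xE6B
clock 2: out=1, reg = 0x735
clock 3: out=1, reg = 0xB9A
clock 4: out=0, reg = 0xDCD
clock 5: out=1, reg = 0xEE6
clock 6: out=0, reg = 0xF73
clock 7: out=1, reg = 0x7B9
clock 8: out=1, reg = 0xBDC
clock 9: out=0, reg = 0x5EE
clock 10: out=0, reg = 0xAF7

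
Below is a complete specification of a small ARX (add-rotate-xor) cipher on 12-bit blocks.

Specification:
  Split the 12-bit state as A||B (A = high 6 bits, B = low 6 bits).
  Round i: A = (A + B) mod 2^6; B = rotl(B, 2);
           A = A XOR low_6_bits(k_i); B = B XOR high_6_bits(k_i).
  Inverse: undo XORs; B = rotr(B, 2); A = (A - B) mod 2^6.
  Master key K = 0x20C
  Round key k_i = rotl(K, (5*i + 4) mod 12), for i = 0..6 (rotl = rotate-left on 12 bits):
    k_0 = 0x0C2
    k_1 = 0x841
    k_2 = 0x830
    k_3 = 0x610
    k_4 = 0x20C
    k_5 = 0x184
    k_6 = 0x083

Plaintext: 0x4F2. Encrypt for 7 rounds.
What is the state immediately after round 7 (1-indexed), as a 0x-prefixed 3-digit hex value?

s_0 = plaintext = 0x4F2
s_1 = Round(s_0, k_0) = 0x1C8
s_2 = Round(s_1, k_1) = 0x381
s_3 = Round(s_2, k_2) = 0xFE4
s_4 = Round(s_3, k_3) = 0xCCA
s_5 = Round(s_4, k_4) = 0xC60
s_6 = Round(s_5, k_5) = 0x544
s_7 = Round(s_6, k_6) = 0x692

0x692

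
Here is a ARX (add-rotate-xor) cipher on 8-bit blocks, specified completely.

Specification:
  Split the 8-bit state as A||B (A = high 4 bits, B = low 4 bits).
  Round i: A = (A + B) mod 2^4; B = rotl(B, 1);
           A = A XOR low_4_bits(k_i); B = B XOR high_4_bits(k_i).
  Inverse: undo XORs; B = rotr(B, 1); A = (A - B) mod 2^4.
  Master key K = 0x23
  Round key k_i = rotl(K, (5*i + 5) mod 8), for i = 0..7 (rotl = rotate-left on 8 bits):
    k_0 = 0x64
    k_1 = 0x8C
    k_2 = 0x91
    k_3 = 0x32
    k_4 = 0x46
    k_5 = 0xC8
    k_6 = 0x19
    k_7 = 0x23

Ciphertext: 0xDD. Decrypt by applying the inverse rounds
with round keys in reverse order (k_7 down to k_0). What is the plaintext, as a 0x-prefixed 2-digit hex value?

0x5D

s_0 = ciphertext = 0xDD
s_1 = InvRound(s_0, k_7) = 0xFF
s_2 = InvRound(s_1, k_6) = 0xF7
s_3 = InvRound(s_2, k_5) = 0xAD
s_4 = InvRound(s_3, k_4) = 0x0C
s_5 = InvRound(s_4, k_3) = 0x3F
s_6 = InvRound(s_5, k_2) = 0xF3
s_7 = InvRound(s_6, k_1) = 0x6D
s_8 = InvRound(s_7, k_0) = 0x5D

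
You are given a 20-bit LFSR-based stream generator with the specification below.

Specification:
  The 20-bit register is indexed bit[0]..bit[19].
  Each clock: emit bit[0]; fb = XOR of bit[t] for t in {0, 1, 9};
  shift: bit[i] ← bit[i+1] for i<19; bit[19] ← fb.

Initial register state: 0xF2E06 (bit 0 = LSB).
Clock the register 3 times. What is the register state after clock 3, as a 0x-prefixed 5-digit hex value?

0x5E5C0

reg_0 = 0xF2E06
clock 1: out=0, reg = 0x79703
clock 2: out=1, reg = 0xBCB81
clock 3: out=1, reg = 0x5E5C0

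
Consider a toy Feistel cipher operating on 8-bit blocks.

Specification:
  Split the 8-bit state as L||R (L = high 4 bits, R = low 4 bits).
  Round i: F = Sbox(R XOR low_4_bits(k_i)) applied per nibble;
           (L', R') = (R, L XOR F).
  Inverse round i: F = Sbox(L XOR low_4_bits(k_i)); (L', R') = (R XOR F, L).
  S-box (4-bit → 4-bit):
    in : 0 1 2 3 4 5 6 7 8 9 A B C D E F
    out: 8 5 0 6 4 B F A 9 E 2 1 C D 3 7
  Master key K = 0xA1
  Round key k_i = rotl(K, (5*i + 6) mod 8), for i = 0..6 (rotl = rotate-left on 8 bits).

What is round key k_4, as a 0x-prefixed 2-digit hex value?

K = 0xA1
k_0 = rotl(K, (5*0+6) mod 8) = rotl(K, 6) = 0x68
k_1 = rotl(K, (5*1+6) mod 8) = rotl(K, 3) = 0x0D
k_2 = rotl(K, (5*2+6) mod 8) = rotl(K, 0) = 0xA1
k_3 = rotl(K, (5*3+6) mod 8) = rotl(K, 5) = 0x34
k_4 = rotl(K, (5*4+6) mod 8) = rotl(K, 2) = 0x86

0x86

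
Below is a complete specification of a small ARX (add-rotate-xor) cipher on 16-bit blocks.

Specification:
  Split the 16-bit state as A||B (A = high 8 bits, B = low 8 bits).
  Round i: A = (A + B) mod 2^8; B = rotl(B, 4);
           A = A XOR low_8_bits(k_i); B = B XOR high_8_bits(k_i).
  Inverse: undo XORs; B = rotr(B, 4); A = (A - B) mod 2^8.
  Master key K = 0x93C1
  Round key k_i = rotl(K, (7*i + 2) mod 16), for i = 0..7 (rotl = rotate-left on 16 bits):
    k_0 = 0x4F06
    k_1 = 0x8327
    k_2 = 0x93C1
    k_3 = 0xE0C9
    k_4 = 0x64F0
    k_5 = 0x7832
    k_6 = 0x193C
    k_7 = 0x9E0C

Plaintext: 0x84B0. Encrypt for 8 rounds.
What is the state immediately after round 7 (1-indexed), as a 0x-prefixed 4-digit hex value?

0x5A1B

s_0 = plaintext = 0x84B0
s_1 = Round(s_0, k_0) = 0x3244
s_2 = Round(s_1, k_1) = 0x51C7
s_3 = Round(s_2, k_2) = 0xD9EF
s_4 = Round(s_3, k_3) = 0x011E
s_5 = Round(s_4, k_4) = 0xEF85
s_6 = Round(s_5, k_5) = 0x4620
s_7 = Round(s_6, k_6) = 0x5A1B
s_8 = Round(s_7, k_7) = 0x792F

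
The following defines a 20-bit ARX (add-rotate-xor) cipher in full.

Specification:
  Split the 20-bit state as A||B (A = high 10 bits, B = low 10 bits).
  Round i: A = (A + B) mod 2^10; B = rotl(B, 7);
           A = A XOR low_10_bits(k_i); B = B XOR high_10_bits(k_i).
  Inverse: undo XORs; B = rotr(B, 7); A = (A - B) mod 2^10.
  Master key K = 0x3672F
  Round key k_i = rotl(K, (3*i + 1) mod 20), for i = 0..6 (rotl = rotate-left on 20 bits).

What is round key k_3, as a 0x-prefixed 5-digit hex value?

K = 0x3672F
k_0 = rotl(K, (3*0+1) mod 20) = rotl(K, 1) = 0x6CE5E
k_1 = rotl(K, (3*1+1) mod 20) = rotl(K, 4) = 0x672F3
k_2 = rotl(K, (3*2+1) mod 20) = rotl(K, 7) = 0x3979B
k_3 = rotl(K, (3*3+1) mod 20) = rotl(K, 10) = 0xCBCD9

0xCBCD9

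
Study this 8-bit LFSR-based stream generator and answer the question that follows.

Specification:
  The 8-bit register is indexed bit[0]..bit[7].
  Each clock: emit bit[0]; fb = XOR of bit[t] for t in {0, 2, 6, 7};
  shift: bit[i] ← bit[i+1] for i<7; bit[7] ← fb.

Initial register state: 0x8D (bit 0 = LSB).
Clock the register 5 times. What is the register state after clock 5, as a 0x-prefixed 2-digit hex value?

0x7C

reg_0 = 0x8D
clock 1: out=1, reg = 0xC6
clock 2: out=0, reg = 0xE3
clock 3: out=1, reg = 0xF1
clock 4: out=1, reg = 0xF8
clock 5: out=0, reg = 0x7C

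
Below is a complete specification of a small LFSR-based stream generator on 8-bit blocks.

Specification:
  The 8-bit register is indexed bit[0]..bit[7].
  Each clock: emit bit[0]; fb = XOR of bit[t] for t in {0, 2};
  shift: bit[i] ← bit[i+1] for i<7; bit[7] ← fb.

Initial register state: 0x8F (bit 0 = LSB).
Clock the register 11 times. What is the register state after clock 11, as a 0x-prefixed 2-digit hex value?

reg_0 = 0x8F
clock 1: out=1, reg = 0x47
clock 2: out=1, reg = 0x23
clock 3: out=1, reg = 0x91
clock 4: out=1, reg = 0xC8
clock 5: out=0, reg = 0x64
clock 6: out=0, reg = 0xB2
clock 7: out=0, reg = 0x59
clock 8: out=1, reg = 0xAC
clock 9: out=0, reg = 0xD6
clock 10: out=0, reg = 0xEB
clock 11: out=1, reg = 0xF5

0xF5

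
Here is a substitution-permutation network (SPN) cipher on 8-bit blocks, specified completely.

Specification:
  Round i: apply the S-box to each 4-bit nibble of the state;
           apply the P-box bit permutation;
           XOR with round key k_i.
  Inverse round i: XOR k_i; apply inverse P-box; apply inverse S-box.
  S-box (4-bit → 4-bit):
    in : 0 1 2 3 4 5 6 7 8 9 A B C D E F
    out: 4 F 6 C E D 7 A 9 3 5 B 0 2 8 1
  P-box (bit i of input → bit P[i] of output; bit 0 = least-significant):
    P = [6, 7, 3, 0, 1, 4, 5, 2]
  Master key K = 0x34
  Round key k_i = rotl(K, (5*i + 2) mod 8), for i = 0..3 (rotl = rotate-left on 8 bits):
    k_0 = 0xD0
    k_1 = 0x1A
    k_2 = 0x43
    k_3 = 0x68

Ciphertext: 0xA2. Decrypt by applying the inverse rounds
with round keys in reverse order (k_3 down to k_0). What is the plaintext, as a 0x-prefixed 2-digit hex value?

0x37

s_0 = ciphertext = 0xA2
s_1 = InvRound(s_0, k_3) = 0xF6
s_2 = InvRound(s_1, k_2) = 0x47
s_3 = InvRound(s_2, k_1) = 0x75
s_4 = InvRound(s_3, k_0) = 0x37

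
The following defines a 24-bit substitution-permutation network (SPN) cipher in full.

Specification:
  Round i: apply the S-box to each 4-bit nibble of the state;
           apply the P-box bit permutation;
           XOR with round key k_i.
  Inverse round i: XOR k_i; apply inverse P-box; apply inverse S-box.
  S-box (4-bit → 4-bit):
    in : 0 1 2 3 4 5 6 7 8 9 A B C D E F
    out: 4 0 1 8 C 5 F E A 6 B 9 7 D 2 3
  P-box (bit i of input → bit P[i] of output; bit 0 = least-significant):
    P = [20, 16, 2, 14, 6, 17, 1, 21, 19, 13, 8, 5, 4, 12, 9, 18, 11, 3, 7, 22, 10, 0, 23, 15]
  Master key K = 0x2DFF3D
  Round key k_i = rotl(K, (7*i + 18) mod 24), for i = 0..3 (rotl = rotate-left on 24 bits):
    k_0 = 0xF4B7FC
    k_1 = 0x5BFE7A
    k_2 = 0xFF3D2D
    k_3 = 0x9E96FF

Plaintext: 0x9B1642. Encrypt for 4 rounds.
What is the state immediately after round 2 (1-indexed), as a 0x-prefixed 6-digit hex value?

s_0 = plaintext = 0x9B1642
s_1 = Round(s_0, k_0) = 0x0C9EDF
s_2 = Round(s_1, k_1) = 0xEAC4B0
s_3 = Round(s_2, k_2) = 0x9F2650
s_4 = Round(s_3, k_3) = 0x16BF80

0xEAC4B0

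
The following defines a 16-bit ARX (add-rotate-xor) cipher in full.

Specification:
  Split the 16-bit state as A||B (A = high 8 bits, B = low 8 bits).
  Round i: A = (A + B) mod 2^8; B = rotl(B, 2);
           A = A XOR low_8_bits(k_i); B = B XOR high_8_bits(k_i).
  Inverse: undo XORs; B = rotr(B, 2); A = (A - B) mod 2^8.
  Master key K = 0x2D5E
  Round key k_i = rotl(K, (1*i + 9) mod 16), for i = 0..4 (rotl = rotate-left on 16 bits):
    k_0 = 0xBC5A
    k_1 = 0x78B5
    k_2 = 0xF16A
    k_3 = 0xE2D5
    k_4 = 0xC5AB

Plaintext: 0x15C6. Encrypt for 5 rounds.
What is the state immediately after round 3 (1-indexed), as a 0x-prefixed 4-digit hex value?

s_0 = plaintext = 0x15C6
s_1 = Round(s_0, k_0) = 0x81A7
s_2 = Round(s_1, k_1) = 0x9DE6
s_3 = Round(s_2, k_2) = 0xE96A
s_4 = Round(s_3, k_3) = 0x864B
s_5 = Round(s_4, k_4) = 0x7AE8

0xE96A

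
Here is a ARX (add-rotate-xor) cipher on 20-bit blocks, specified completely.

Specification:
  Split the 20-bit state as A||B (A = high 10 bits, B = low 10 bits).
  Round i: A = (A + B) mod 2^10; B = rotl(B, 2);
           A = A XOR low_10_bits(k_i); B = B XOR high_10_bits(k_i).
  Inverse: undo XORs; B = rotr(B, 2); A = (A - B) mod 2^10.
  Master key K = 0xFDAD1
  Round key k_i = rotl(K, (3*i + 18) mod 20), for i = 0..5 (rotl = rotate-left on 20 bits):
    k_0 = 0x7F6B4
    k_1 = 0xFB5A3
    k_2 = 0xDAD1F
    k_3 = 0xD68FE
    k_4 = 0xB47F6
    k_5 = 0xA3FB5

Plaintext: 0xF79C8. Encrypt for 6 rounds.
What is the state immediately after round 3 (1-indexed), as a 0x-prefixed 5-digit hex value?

0x7CD17

s_0 = plaintext = 0xF79C8
s_1 = Round(s_0, k_0) = 0xC4ADC
s_2 = Round(s_1, k_1) = 0x1349F
s_3 = Round(s_2, k_2) = 0x7CD17
s_4 = Round(s_3, k_3) = 0xFD307
s_5 = Round(s_4, k_4) = 0x436CE
s_6 = Round(s_5, k_5) = 0x1B9B5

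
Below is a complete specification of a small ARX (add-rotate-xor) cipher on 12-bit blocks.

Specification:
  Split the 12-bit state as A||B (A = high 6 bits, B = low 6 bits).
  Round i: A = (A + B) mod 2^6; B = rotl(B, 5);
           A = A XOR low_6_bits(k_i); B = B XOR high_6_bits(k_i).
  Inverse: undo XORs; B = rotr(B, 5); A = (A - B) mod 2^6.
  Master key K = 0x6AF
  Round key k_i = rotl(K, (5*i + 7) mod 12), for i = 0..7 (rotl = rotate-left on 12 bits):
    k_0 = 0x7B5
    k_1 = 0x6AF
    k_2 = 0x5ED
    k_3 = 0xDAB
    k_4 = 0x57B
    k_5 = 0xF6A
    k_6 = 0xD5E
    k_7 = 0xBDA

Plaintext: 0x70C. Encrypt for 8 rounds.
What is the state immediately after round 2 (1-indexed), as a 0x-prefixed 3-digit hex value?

s_0 = plaintext = 0x70C
s_1 = Round(s_0, k_0) = 0x758
s_2 = Round(s_1, k_1) = 0x696
s_3 = Round(s_2, k_2) = 0x75C
s_4 = Round(s_3, k_3) = 0x4B8
s_5 = Round(s_4, k_4) = 0xC49
s_6 = Round(s_5, k_5) = 0x419
s_7 = Round(s_6, k_6) = 0xDD9
s_8 = Round(s_7, k_7) = 0x283

0x696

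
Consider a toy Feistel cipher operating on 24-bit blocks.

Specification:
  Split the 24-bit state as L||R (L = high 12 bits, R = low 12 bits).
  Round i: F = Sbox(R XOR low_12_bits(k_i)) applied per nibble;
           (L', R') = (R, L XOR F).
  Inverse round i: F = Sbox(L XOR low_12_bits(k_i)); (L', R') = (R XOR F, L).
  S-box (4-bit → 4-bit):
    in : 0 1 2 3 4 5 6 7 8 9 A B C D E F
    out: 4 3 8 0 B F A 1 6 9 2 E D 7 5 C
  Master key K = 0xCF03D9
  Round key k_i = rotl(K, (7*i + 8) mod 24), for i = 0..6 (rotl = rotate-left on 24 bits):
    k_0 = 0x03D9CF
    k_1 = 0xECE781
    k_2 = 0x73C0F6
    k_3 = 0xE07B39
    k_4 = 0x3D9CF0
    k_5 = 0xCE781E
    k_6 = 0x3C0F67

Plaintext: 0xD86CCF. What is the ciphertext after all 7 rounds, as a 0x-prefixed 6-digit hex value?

s_0 = plaintext = 0xD86CCF
s_1 = Round(s_0, k_0) = 0xCCF2C2
s_2 = Round(s_1, k_1) = 0x2C237F
s_3 = Round(s_2, k_2) = 0x37F2AB
s_4 = Round(s_3, k_3) = 0x2ABAE7
s_5 = Round(s_4, k_4) = 0xAE789A
s_6 = Round(s_5, k_5) = 0x89AE8C
s_7 = Round(s_6, k_6) = 0xE8CBC4

0xE8CBC4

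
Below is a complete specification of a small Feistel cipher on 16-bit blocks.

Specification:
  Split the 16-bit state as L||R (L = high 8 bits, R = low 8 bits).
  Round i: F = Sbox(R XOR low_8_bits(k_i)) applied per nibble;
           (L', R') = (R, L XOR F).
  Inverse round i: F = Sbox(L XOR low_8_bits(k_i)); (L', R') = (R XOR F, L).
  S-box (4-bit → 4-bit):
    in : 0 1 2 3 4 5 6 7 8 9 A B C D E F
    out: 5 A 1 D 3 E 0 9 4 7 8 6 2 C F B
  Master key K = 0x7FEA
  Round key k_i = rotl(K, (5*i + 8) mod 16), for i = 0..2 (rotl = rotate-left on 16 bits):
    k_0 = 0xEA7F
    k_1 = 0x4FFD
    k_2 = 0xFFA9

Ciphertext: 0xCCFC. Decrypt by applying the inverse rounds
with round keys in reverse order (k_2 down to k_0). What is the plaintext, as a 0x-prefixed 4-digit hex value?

0x0697

s_0 = ciphertext = 0xCCFC
s_1 = InvRound(s_0, k_2) = 0xF2CC
s_2 = InvRound(s_1, k_1) = 0x97F2
s_3 = InvRound(s_2, k_0) = 0x0697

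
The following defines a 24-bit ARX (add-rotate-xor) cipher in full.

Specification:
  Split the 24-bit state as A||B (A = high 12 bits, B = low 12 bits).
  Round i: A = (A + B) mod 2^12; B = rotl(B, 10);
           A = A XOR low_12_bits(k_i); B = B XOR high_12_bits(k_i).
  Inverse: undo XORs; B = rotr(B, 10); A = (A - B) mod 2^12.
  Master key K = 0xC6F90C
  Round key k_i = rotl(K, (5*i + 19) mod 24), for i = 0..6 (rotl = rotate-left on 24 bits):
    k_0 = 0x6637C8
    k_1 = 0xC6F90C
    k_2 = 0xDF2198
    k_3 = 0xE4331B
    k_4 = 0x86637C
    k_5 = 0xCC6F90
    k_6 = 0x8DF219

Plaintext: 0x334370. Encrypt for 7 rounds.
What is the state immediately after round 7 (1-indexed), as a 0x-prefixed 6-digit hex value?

s_0 = plaintext = 0x334370
s_1 = Round(s_0, k_0) = 0x16C6BF
s_2 = Round(s_1, k_1) = 0x1271C0
s_3 = Round(s_2, k_2) = 0x37FD82
s_4 = Round(s_3, k_3) = 0x21A523
s_5 = Round(s_4, k_4) = 0x44152E
s_6 = Round(s_5, k_5) = 0x6FF58D
s_7 = Round(s_6, k_6) = 0xE95DBC

0xE95DBC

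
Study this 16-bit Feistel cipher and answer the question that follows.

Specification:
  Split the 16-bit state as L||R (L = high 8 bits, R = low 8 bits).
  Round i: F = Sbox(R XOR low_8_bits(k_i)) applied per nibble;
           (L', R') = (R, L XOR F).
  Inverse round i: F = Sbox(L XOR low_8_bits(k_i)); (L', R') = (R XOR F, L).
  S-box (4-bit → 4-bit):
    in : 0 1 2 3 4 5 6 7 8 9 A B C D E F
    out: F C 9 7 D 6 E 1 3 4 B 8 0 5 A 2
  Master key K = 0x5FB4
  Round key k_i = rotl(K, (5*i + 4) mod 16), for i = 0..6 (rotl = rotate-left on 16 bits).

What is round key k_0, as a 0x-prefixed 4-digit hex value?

0xFB45

K = 0x5FB4
k_0 = rotl(K, (5*0+4) mod 16) = rotl(K, 4) = 0xFB45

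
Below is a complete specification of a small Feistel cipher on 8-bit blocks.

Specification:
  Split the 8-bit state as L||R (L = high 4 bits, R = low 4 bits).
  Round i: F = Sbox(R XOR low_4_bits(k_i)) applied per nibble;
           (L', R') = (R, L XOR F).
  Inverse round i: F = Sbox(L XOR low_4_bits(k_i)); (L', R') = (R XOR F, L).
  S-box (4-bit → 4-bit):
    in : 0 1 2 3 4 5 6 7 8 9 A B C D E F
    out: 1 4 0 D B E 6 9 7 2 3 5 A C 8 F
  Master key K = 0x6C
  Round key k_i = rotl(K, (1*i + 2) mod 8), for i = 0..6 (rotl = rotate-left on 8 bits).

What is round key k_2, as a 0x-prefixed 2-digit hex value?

0xC6

K = 0x6C
k_0 = rotl(K, (1*0+2) mod 8) = rotl(K, 2) = 0xB1
k_1 = rotl(K, (1*1+2) mod 8) = rotl(K, 3) = 0x63
k_2 = rotl(K, (1*2+2) mod 8) = rotl(K, 4) = 0xC6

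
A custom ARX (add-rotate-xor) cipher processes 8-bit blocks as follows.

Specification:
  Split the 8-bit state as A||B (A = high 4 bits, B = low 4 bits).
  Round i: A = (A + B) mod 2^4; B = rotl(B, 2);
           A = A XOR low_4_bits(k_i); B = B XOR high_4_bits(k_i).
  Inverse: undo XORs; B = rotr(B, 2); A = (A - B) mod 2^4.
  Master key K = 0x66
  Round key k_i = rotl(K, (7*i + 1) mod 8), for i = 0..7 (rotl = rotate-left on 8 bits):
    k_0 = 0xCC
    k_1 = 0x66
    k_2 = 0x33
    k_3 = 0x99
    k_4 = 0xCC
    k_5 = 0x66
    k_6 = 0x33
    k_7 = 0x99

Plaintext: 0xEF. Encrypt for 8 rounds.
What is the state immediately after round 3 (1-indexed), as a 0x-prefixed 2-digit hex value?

0xF9

s_0 = plaintext = 0xEF
s_1 = Round(s_0, k_0) = 0x13
s_2 = Round(s_1, k_1) = 0x2A
s_3 = Round(s_2, k_2) = 0xF9
s_4 = Round(s_3, k_3) = 0x1F
s_5 = Round(s_4, k_4) = 0xC3
s_6 = Round(s_5, k_5) = 0x9A
s_7 = Round(s_6, k_6) = 0x09
s_8 = Round(s_7, k_7) = 0x0F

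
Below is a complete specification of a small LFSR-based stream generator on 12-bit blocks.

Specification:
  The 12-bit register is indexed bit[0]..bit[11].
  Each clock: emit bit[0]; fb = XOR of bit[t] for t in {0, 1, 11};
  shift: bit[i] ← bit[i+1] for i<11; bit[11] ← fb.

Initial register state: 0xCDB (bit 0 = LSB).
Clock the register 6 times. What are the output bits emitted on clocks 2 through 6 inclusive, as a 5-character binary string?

reg_0 = 0xCDB
clock 1: out=1, reg = 0xE6D
clock 2: out=1, reg = 0x736
clock 3: out=0, reg = 0xB9B
clock 4: out=1, reg = 0xDCD
clock 5: out=1, reg = 0x6E6
clock 6: out=0, reg = 0xB73

10110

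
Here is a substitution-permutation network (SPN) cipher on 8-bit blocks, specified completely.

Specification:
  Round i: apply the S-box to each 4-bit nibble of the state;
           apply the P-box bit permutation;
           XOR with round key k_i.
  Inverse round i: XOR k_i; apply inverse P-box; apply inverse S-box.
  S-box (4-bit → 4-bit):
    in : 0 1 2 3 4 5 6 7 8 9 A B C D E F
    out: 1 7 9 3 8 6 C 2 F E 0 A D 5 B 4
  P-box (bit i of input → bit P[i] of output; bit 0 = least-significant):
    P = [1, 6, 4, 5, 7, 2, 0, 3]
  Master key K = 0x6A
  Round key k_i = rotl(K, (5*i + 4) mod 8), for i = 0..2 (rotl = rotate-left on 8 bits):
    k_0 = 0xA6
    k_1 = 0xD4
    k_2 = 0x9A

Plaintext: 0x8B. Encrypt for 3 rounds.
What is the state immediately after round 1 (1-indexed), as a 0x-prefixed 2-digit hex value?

s_0 = plaintext = 0x8B
s_1 = Round(s_0, k_0) = 0x4B
s_2 = Round(s_1, k_1) = 0xBC
s_3 = Round(s_2, k_2) = 0xA4

0x4B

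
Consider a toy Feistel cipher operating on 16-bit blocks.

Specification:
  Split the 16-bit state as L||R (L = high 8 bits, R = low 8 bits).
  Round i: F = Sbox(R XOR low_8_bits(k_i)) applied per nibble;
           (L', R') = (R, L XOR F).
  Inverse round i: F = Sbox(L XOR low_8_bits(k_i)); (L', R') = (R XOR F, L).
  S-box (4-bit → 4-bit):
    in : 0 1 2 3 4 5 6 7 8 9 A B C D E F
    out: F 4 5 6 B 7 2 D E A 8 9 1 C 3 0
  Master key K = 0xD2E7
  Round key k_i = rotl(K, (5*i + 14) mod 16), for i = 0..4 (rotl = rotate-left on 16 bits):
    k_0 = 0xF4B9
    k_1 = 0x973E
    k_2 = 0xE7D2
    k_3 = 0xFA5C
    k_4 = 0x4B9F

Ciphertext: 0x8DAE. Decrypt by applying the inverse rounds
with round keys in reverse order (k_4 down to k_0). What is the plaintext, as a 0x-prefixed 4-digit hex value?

0x6C0F

s_0 = ciphertext = 0x8DAE
s_1 = InvRound(s_0, k_4) = 0xEB8D
s_2 = InvRound(s_1, k_3) = 0x10EB
s_3 = InvRound(s_2, k_2) = 0xFE10
s_4 = InvRound(s_3, k_1) = 0x0FFE
s_5 = InvRound(s_4, k_0) = 0x6C0F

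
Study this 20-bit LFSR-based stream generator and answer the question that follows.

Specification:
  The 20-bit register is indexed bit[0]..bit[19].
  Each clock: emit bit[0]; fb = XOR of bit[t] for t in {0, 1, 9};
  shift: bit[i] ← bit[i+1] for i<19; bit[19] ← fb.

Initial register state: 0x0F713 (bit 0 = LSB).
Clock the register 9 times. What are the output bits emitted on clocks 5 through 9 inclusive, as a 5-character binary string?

10001

reg_0 = 0x0F713
clock 1: out=1, reg = 0x87B89
clock 2: out=1, reg = 0x43DC4
clock 3: out=0, reg = 0x21EE2
clock 4: out=0, reg = 0x10F71
clock 5: out=1, reg = 0x087B8
clock 6: out=0, reg = 0x843DC
clock 7: out=0, reg = 0xC21EE
clock 8: out=0, reg = 0xE10F7
clock 9: out=1, reg = 0x7087B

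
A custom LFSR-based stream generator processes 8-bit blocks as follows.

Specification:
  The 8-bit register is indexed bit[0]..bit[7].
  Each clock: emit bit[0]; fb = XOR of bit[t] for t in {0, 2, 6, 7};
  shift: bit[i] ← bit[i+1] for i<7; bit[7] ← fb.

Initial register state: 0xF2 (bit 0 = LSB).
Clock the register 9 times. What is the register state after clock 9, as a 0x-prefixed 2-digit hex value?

0xFA

reg_0 = 0xF2
clock 1: out=0, reg = 0x79
clock 2: out=1, reg = 0x3C
clock 3: out=0, reg = 0x9E
clock 4: out=0, reg = 0x4F
clock 5: out=1, reg = 0xA7
clock 6: out=1, reg = 0xD3
clock 7: out=1, reg = 0xE9
clock 8: out=1, reg = 0xF4
clock 9: out=0, reg = 0xFA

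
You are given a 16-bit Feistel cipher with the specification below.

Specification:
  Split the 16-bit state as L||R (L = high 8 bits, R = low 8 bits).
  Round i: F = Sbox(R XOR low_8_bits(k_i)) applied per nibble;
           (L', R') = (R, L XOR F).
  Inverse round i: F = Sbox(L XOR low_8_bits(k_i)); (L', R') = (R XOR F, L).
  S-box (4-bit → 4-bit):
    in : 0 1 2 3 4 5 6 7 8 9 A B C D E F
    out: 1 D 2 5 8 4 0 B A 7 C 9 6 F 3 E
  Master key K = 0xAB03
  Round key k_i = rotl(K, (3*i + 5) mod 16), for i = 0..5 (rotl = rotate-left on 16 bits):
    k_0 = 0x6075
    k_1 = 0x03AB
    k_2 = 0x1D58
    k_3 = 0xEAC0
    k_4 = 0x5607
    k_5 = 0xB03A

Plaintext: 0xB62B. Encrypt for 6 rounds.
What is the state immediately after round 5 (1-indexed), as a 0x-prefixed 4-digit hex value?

0x60AF

s_0 = plaintext = 0xB62B
s_1 = Round(s_0, k_0) = 0x2BF5
s_2 = Round(s_1, k_1) = 0xF568
s_3 = Round(s_2, k_2) = 0x68A4
s_4 = Round(s_3, k_3) = 0xA460
s_5 = Round(s_4, k_4) = 0x60AF
s_6 = Round(s_5, k_5) = 0xAF14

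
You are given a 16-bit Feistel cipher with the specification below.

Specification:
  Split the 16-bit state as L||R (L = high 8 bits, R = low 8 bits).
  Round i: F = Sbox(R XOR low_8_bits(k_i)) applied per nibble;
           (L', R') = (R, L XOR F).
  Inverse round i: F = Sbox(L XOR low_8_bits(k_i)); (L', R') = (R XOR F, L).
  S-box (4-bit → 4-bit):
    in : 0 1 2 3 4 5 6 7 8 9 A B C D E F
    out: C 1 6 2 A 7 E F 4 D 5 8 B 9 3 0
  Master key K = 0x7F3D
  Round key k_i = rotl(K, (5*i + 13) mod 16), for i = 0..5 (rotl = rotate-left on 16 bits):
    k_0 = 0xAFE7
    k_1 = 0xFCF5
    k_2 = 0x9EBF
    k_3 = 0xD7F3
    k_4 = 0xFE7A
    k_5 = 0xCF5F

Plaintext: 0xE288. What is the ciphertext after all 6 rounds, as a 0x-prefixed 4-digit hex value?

0xC3CB

s_0 = plaintext = 0xE288
s_1 = Round(s_0, k_0) = 0x8802
s_2 = Round(s_1, k_1) = 0x0287
s_3 = Round(s_2, k_2) = 0x8726
s_4 = Round(s_3, k_3) = 0x2610
s_5 = Round(s_4, k_4) = 0x10C3
s_6 = Round(s_5, k_5) = 0xC3CB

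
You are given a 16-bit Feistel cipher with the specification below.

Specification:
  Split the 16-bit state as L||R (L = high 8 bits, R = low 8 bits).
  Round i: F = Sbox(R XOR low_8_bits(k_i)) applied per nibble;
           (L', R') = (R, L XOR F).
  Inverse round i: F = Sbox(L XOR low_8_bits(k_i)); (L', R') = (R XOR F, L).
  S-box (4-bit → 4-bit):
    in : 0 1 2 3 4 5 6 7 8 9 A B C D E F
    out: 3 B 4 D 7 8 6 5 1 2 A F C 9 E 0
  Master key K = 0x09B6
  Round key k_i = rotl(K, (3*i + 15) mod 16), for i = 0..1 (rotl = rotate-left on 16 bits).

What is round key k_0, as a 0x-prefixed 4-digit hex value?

K = 0x09B6
k_0 = rotl(K, (3*0+15) mod 16) = rotl(K, 15) = 0x04DB

0x04DB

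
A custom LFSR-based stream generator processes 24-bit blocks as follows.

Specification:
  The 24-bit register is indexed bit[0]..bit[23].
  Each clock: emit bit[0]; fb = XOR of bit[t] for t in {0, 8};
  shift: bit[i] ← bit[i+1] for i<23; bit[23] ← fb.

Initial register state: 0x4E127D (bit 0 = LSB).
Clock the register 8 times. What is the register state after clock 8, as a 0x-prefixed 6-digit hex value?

0x6F4E12

reg_0 = 0x4E127D
clock 1: out=1, reg = 0xA7093E
clock 2: out=0, reg = 0xD3849F
clock 3: out=1, reg = 0xE9C24F
clock 4: out=1, reg = 0xF4E127
clock 5: out=1, reg = 0x7A7093
clock 6: out=1, reg = 0xBD3849
clock 7: out=1, reg = 0xDE9C24
clock 8: out=0, reg = 0x6F4E12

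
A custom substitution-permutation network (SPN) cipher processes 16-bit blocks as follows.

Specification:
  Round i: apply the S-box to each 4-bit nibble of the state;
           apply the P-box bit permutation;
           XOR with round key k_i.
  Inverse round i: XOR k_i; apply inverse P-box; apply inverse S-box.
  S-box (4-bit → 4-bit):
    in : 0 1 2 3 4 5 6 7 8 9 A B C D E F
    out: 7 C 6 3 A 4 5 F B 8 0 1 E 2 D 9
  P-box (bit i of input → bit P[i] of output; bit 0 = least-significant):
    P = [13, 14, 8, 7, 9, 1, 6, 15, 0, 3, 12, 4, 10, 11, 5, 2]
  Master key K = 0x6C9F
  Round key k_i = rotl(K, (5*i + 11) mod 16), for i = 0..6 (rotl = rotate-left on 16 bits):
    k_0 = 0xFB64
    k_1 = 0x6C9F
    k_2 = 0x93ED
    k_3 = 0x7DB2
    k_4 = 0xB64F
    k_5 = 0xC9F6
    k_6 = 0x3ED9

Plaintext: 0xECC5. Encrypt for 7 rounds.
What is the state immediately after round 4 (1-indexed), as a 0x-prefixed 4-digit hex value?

0x12A8

s_0 = plaintext = 0xECC5
s_1 = Round(s_0, k_0) = 0x6E1A
s_2 = Round(s_1, k_1) = 0xF8EE
s_3 = Round(s_2, k_2) = 0x3430
s_4 = Round(s_3, k_3) = 0x12A8
s_5 = Round(s_4, k_4) = 0xC6E3
s_6 = Round(s_5, k_5) = 0x3393
s_7 = Round(s_6, k_6) = 0xD2D0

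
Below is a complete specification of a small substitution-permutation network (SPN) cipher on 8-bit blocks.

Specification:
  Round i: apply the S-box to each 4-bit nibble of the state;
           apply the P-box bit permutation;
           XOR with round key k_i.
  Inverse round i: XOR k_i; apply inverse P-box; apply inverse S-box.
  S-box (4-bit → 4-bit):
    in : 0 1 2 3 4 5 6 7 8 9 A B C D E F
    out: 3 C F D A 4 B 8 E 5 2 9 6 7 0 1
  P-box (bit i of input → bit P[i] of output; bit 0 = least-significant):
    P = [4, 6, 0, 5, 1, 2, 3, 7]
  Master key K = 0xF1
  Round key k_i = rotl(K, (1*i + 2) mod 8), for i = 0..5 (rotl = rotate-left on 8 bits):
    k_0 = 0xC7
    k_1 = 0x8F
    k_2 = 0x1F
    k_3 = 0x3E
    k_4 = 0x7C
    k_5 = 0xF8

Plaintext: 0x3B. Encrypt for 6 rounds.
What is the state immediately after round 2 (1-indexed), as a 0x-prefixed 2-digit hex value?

0x5E

s_0 = plaintext = 0x3B
s_1 = Round(s_0, k_0) = 0x7D
s_2 = Round(s_1, k_1) = 0x5E
s_3 = Round(s_2, k_2) = 0x17
s_4 = Round(s_3, k_3) = 0x96
s_5 = Round(s_4, k_4) = 0x06
s_6 = Round(s_5, k_5) = 0x8E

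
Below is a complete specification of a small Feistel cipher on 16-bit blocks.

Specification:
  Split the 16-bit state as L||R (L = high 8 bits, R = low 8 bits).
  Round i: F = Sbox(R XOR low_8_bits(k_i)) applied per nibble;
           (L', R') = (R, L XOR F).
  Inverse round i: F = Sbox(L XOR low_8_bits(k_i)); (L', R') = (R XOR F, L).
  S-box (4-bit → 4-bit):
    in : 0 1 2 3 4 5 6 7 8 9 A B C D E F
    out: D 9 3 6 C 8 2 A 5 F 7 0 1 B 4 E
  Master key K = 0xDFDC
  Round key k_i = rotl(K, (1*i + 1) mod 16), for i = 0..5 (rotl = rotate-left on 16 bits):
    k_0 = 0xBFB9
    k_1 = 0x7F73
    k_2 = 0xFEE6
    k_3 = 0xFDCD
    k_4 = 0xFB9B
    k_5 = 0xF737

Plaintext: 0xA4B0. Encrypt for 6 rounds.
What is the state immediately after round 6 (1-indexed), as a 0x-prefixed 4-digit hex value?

0x2BB9

s_0 = plaintext = 0xA4B0
s_1 = Round(s_0, k_0) = 0xB07B
s_2 = Round(s_1, k_1) = 0x7B65
s_3 = Round(s_2, k_2) = 0x652D
s_4 = Round(s_3, k_3) = 0x2D28
s_5 = Round(s_4, k_4) = 0x282B
s_6 = Round(s_5, k_5) = 0x2BB9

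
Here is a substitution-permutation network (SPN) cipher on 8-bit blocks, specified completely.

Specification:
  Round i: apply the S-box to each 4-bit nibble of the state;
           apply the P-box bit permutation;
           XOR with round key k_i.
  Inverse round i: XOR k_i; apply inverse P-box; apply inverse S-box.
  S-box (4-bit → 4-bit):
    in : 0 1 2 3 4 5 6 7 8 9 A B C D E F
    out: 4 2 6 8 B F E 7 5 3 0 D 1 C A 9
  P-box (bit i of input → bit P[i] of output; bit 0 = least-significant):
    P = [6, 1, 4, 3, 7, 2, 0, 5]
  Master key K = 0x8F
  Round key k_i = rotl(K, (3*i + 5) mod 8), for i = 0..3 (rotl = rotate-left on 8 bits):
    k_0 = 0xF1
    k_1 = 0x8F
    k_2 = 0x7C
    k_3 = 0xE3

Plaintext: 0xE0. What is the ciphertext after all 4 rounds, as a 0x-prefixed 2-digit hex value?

s_0 = plaintext = 0xE0
s_1 = Round(s_0, k_0) = 0xC5
s_2 = Round(s_1, k_1) = 0x55
s_3 = Round(s_2, k_2) = 0x83
s_4 = Round(s_3, k_3) = 0x6A

0x6A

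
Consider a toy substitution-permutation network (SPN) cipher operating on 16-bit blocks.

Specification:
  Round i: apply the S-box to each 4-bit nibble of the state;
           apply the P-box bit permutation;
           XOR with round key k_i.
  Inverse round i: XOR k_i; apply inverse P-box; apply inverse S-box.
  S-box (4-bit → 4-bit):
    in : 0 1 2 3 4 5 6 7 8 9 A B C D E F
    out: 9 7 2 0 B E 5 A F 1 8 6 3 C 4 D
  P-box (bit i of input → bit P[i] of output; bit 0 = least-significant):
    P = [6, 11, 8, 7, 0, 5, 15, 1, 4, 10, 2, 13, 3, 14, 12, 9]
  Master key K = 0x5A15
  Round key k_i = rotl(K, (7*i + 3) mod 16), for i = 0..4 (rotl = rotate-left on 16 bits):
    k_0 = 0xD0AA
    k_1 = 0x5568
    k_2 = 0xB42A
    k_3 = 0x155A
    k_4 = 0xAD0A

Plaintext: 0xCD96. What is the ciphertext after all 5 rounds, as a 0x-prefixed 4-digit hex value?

s_0 = plaintext = 0xCD96
s_1 = Round(s_0, k_0) = 0xB1E7
s_2 = Round(s_1, k_1) = 0x89FC
s_3 = Round(s_2, k_2) = 0x6E71
s_4 = Round(s_3, k_3) = 0x0C34
s_5 = Round(s_4, k_4) = 0xA3D2

0xA3D2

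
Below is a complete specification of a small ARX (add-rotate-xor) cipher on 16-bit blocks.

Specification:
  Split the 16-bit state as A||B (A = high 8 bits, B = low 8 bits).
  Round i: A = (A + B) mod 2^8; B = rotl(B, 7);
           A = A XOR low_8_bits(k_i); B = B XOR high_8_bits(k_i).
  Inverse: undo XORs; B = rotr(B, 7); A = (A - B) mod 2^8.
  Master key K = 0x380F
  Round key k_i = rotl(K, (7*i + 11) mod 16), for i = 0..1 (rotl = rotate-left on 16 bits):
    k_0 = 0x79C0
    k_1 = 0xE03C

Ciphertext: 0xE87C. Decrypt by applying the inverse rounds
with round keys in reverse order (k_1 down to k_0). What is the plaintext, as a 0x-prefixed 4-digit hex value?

0xDB80

s_0 = ciphertext = 0xE87C
s_1 = InvRound(s_0, k_1) = 0x9B39
s_2 = InvRound(s_1, k_0) = 0xDB80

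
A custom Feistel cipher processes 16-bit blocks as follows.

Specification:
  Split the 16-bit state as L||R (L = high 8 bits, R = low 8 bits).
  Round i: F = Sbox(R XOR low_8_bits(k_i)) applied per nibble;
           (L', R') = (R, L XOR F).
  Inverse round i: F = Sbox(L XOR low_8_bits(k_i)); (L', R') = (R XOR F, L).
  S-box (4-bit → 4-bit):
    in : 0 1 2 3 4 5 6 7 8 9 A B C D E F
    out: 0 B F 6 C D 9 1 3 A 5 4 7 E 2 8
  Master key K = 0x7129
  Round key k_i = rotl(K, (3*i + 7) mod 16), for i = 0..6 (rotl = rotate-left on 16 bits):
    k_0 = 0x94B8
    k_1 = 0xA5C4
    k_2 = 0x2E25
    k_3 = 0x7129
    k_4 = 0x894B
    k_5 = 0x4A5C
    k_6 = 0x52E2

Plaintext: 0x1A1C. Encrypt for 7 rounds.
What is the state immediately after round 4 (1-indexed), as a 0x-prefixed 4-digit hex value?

0x4FBA

s_0 = plaintext = 0x1A1C
s_1 = Round(s_0, k_0) = 0x1C46
s_2 = Round(s_1, k_1) = 0x4623
s_3 = Round(s_2, k_2) = 0x234F
s_4 = Round(s_3, k_3) = 0x4FBA
s_5 = Round(s_4, k_4) = 0xBAC4
s_6 = Round(s_5, k_5) = 0xC419
s_7 = Round(s_6, k_6) = 0x1940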